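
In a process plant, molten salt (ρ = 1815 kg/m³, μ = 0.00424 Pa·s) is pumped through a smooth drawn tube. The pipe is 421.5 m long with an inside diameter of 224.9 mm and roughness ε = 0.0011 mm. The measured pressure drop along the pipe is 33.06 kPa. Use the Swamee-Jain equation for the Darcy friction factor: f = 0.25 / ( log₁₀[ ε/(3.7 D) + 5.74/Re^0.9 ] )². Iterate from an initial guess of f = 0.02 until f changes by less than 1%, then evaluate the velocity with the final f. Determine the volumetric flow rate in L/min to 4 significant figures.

Rearranging Darcy-Weisbach: V = √(2·ΔP·D/(f·L·ρ)). With ε/D = 1.1e-06/0.2249 = 4.89e-06, iterate starting from f = 0.02:
  f = 0.02 → V = √(2·3.306e+04·0.2249/(0.02·421.5·1815)) = 0.9858 m/s; Re = ρVD/μ = 9.491e+04; f → 0.01809
  f = 0.01809 → V = 1.037 m/s; Re = 9.98e+04; f → 0.0179
  f = 0.0179 → V = 1.042 m/s; Re = 1.003e+05; f → 0.01788
Converged (Δf/f < 1%). With the final f = 0.01788: V = √(2·3.306e+04·0.2249/(0.01788·421.5·1815)) = 1.043 m/s.
Q = V·A = 1.043·(π/4·0.2249²) = 0.04142 m³/s = 2485 L/min.

Q ≈ 2485 L/min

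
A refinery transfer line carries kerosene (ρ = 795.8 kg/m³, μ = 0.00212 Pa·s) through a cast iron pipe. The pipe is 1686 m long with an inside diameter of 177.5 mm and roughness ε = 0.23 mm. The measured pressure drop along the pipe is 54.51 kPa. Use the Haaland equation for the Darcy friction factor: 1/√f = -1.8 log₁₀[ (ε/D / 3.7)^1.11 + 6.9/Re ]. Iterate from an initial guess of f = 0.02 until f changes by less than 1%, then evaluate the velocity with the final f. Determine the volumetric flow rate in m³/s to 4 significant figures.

Rearranging Darcy-Weisbach: V = √(2·ΔP·D/(f·L·ρ)). With ε/D = 0.00023/0.1775 = 0.0013, iterate starting from f = 0.02:
  f = 0.02 → V = √(2·5.451e+04·0.1775/(0.02·1686·795.8)) = 0.8492 m/s; Re = ρVD/μ = 5.658e+04; f → 0.02419
  f = 0.02419 → V = 0.7722 m/s; Re = 5.145e+04; f → 0.02445
  f = 0.02445 → V = 0.768 m/s; Re = 5.117e+04; f → 0.02447
Converged (Δf/f < 1%). With the final f = 0.02447: V = √(2·5.451e+04·0.1775/(0.02447·1686·795.8)) = 0.7678 m/s.
Q = V·A = 0.7678·(π/4·0.1775²) = 0.019 m³/s = 0.01900 m³/s.

Q ≈ 0.01900 m³/s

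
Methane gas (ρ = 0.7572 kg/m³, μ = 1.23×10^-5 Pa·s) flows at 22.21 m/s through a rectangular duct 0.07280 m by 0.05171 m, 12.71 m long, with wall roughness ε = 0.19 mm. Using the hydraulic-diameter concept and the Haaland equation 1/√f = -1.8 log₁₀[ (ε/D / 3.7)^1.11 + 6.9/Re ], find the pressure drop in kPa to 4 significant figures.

ΔP ≈ 1.096 kPa

Hydraulic diameter D_h = 4A/P = 4·(0.0728·0.05171)/(2·(0.0728+0.05171)) = 0.01506/0.249 = 0.06047 m.
Re = ρVD_h/μ = 0.7572·22.21·0.06047/1.23e-05 = 8.268e+04.
ε/D_h = 0.00019/0.06047 = 0.00314; Haaland gives 1/√f = -1.8 log₁₀[0.00039+8.35e-05] = 5.984, so f = 0.02792.
ΔP = f(L/D_h)(ρV²/2) = 0.02792·12.71/0.06047·186.8 = 1096 Pa.
ΔP = 1.096 kPa.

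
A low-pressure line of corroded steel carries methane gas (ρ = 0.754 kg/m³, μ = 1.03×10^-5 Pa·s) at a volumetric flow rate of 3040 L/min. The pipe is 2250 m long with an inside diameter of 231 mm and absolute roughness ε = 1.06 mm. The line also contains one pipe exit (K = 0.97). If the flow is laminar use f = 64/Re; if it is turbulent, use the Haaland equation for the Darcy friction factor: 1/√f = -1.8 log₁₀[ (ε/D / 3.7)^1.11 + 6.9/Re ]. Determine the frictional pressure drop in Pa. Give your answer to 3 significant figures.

Q = 3040 L/min = 3040/60000 = 0.05067 m³/s.
Cross-sectional area A = πD²/4 = π(0.231)²/4 = 0.04191 m²; mean velocity V = Q/A = 0.05067/0.04191 = 1.209 m/s.
Reynolds number Re = ρVD/μ = 0.754 · 1.209 · 0.231 / 1.03e-05 = 2.044e+04.
Re > 4000 → turbulent. Relative roughness ε/D = 0.00106/0.231 = 0.00459. Haaland: 1/√f = -1.8 log₁₀[(0.00459/3.7)^1.11 + 6.9/2.044e+04] = -1.8 log₁₀[0.000594 + 0.000338] = 5.455, so f = 0.0336.
Total minor-loss coefficient ΣK = 1·0.97 = 0.97.
ΔP = [f·L/D + ΣK]·(ρV²/2) = [0.0336·2250/0.231 + 0.97]·(0.754·1.209²/2) = [327.3 + 0.97]·0.551 = 180.9 Pa.

ΔP ≈ 181 Pa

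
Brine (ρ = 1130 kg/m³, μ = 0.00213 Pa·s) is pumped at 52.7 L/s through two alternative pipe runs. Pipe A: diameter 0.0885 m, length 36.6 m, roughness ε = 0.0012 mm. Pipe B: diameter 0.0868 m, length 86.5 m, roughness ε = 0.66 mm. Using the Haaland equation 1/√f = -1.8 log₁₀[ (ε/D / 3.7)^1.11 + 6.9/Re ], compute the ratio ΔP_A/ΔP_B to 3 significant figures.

Pipe A: V = Q/A = 0.0527/0.006151 = 8.567 m/s; Re = 4.022e+05; ε/D = 1.36e-05; Haaland → f = 0.01372; ΔP_A = f(L/D)(ρV²/2) = 2.353e+05 Pa.
Pipe B: V = Q/A = 0.0527/0.005917 = 8.906 m/s; Re = 4.101e+05; ε/D = 0.0076; Haaland → f = 0.03485; ΔP_B = f(L/D)(ρV²/2) = 1.557e+06 Pa.
ΔP_A/ΔP_B = 2.353e+05/1.557e+06 = 0.151.

ΔP_A/ΔP_B ≈ 0.151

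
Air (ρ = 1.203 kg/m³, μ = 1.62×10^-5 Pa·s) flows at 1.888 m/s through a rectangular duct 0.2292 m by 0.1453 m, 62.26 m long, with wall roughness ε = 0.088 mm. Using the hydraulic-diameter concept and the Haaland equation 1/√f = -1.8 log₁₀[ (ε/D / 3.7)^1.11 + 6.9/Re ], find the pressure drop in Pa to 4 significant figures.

Hydraulic diameter D_h = 4A/P = 4·(0.2292·0.1453)/(2·(0.2292+0.1453)) = 0.1332/0.749 = 0.1779 m.
Re = ρVD_h/μ = 1.203·1.888·0.1779/1.62e-05 = 2.494e+04.
ε/D_h = 8.8e-05/0.1779 = 0.000495; Haaland gives 1/√f = -1.8 log₁₀[5.01e-05+0.000277] = 6.274, so f = 0.0254.
ΔP = f(L/D_h)(ρV²/2) = 0.0254·62.26/0.1779·2.144 = 19.07 Pa.

ΔP ≈ 19.07 Pa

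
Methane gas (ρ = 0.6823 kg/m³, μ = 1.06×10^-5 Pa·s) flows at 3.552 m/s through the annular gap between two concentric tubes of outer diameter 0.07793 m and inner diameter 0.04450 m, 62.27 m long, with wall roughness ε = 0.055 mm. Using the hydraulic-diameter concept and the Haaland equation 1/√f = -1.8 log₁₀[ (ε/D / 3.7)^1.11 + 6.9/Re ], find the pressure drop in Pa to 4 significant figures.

ΔP ≈ 282.2 Pa

Hydraulic diameter D_h = 4A/P = D_o - D_i = 0.07793 - 0.0445 = 0.03343 m.
Re = ρVD_h/μ = 0.6823·3.552·0.03343/1.06e-05 = 7643.
ε/D_h = 5.5e-05/0.03343 = 0.00165; Haaland gives 1/√f = -1.8 log₁₀[0.00019+0.000903] = 5.33, so f = 0.03519.
ΔP = f(L/D_h)(ρV²/2) = 0.03519·62.27/0.03343·4.304 = 282.2 Pa.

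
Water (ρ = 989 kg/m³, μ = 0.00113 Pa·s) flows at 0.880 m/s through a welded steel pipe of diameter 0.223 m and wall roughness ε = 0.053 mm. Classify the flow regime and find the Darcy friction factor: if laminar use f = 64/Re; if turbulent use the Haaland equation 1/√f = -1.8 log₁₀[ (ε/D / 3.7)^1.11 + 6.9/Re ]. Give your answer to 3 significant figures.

Re = ρVD/μ = 989·0.88·0.223/0.00113 = 1.718e+05.
Re > 4000 → turbulent. ε/D = 5.3e-05/0.223 = 0.000238; Haaland: 1/√f = -1.8 log₁₀[2.22e-05 + 4.02e-05] = 7.569, so f = 0.01746.

f ≈ 0.0175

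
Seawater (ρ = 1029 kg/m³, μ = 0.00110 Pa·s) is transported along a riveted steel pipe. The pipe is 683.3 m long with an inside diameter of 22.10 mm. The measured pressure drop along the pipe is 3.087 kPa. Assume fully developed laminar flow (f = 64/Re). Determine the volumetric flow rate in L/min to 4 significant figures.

Q ≈ 1.443 L/min

For laminar flow, f = 64/Re with Re = ρVD/μ, so Darcy-Weisbach reduces to ΔP = 32μLV/D². Solving for V: V = ΔP·D²/(32μL) = 3087·(0.0221)²/(32·0.0011·683.3) = 0.06269 m/s.
Check: Re = ρVD/μ = 1029·0.06269·0.0221/0.0011 = 1296 < 2300, so the laminar assumption holds.
Q = V·A = 0.06269·(π/4·0.0221²) = 2.405e-05 m³/s = 1.443 L/min.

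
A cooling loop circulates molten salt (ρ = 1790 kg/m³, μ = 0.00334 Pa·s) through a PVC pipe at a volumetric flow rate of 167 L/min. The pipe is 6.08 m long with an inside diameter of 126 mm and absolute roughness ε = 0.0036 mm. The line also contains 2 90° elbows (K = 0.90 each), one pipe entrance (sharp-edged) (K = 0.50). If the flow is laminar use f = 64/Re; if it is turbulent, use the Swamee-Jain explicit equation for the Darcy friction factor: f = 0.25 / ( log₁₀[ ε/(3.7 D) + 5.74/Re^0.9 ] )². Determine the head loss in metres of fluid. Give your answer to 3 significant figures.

h_f ≈ 0.00925 m

Q = 167 L/min = 167/60000 = 0.002783 m³/s.
Cross-sectional area A = πD²/4 = π(0.126)²/4 = 0.01247 m²; mean velocity V = Q/A = 0.002783/0.01247 = 0.2232 m/s.
Reynolds number Re = ρVD/μ = 1790 · 0.2232 · 0.126 / 0.00334 = 1.507e+04.
Re > 4000 → turbulent. Relative roughness ε/D = 3.6e-06/0.126 = 2.86e-05. Swamee-Jain: f = 0.25/(log₁₀[2.86e-05/3.7 + 5.74/1.507e+04^0.9])² = 0.25/(log₁₀[7.72e-06 + 0.000997])² = 0.25/(-2.998)² = 0.02781.
Total minor-loss coefficient ΣK = 2·0.9 + 1·0.5 = 2.3.
ΔP = [f·L/D + ΣK]·(ρV²/2) = [0.02781·6.08/0.126 + 2.3]·(1790·0.2232²/2) = [1.342 + 2.3]·44.6 = 162.4 Pa.
Head loss h_f = ΔP/(ρg) = 162.4/(1790·9.81) = 0.00925 m.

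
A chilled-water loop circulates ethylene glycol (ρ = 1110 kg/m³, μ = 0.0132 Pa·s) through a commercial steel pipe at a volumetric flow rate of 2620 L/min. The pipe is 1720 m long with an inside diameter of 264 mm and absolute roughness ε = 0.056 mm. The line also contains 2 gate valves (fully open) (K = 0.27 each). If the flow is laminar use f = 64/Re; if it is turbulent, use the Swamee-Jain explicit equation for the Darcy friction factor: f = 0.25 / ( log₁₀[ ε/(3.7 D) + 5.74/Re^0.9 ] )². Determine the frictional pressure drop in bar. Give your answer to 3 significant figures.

ΔP ≈ 0.626 bar

Q = 2620 L/min = 2620/60000 = 0.04367 m³/s.
Cross-sectional area A = πD²/4 = π(0.264)²/4 = 0.05474 m²; mean velocity V = Q/A = 0.04367/0.05474 = 0.7977 m/s.
Reynolds number Re = ρVD/μ = 1110 · 0.7977 · 0.264 / 0.0132 = 1.771e+04.
Re > 4000 → turbulent. Relative roughness ε/D = 5.6e-05/0.264 = 0.000212. Swamee-Jain: f = 0.25/(log₁₀[0.000212/3.7 + 5.74/1.771e+04^0.9])² = 0.25/(log₁₀[5.73e-05 + 0.000862])² = 0.25/(-3.037)² = 0.02711.
Total minor-loss coefficient ΣK = 2·0.27 = 0.54.
ΔP = [f·L/D + ΣK]·(ρV²/2) = [0.02711·1720/0.264 + 0.54]·(1110·0.7977²/2) = [176.7 + 0.54]·353.2 = 6.258e+04 Pa.
ΔP = 6.258e+04 Pa = 0.626 bar.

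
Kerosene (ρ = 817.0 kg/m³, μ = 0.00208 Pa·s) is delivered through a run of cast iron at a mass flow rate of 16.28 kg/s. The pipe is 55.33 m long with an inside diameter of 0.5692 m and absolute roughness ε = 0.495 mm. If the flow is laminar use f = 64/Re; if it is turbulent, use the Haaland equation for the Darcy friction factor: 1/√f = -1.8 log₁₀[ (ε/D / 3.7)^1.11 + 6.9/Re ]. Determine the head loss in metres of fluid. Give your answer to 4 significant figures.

h_f ≈ 8.550×10^-4 m

A = πD²/4 = π(0.5692)²/4 = 0.2545 m²; mean velocity V = ṁ/(ρA) = 16.28/(817 · 0.2545) = 0.07831 m/s.
Reynolds number Re = ρVD/μ = 817 · 0.07831 · 0.5692 / 0.00208 = 1.751e+04.
Re > 4000 → turbulent. Relative roughness ε/D = 0.000495/0.5692 = 0.00087. Haaland: 1/√f = -1.8 log₁₀[(0.00087/3.7)^1.11 + 6.9/1.751e+04] = -1.8 log₁₀[9.37e-05 + 0.000394] = 5.961, so f = 0.02814.
Darcy-Weisbach: ΔP = f(L/D)(ρV²/2) = 0.02814·(55.33/0.5692)·(817·0.07831²/2) = 0.02814·97.21·2.505 = 6.853 Pa.
Head loss h_f = ΔP/(ρg) = 6.853/(817·9.81) = 8.550×10^-4 m.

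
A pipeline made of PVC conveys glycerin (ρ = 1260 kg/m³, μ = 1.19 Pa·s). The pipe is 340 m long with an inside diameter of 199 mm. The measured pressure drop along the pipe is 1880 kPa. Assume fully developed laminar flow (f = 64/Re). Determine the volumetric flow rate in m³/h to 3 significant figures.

For laminar flow, f = 64/Re with Re = ρVD/μ, so Darcy-Weisbach reduces to ΔP = 32μLV/D². Solving for V: V = ΔP·D²/(32μL) = 1.88e+06·(0.199)²/(32·1.19·340) = 5.75 m/s.
Check: Re = ρVD/μ = 1260·5.75·0.199/1.19 = 1212 < 2300, so the laminar assumption holds.
Q = V·A = 5.75·(π/4·0.199²) = 0.1788 m³/s = 644 m³/h.

Q ≈ 644 m³/h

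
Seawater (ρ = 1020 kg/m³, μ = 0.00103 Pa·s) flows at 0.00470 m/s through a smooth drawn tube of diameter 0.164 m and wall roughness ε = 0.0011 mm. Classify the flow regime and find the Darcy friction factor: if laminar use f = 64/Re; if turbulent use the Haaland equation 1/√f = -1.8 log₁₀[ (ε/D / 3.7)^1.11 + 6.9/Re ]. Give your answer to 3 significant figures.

f ≈ 0.0838

Re = ρVD/μ = 1020·0.0047·0.164/0.00103 = 763.3.
Re < 2300 → laminar, so f = 64/Re = 0.08384 (roughness is irrelevant in laminar flow).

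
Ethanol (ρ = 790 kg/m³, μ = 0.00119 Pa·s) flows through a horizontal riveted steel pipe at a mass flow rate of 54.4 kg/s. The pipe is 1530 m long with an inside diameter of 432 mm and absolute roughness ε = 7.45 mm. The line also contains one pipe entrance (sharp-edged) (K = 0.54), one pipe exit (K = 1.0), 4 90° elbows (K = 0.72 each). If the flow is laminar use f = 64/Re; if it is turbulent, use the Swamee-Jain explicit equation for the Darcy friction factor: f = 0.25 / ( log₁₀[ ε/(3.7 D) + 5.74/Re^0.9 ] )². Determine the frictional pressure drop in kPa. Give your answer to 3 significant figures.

A = πD²/4 = π(0.432)²/4 = 0.1466 m²; mean velocity V = ṁ/(ρA) = 54.4/(790 · 0.1466) = 0.4698 m/s.
Reynolds number Re = ρVD/μ = 790 · 0.4698 · 0.432 / 0.00119 = 1.347e+05.
Re > 4000 → turbulent. Relative roughness ε/D = 0.00745/0.432 = 0.0172. Swamee-Jain: f = 0.25/(log₁₀[0.0172/3.7 + 5.74/1.347e+05^0.9])² = 0.25/(log₁₀[0.00466 + 0.000139])² = 0.25/(-2.319)² = 0.0465.
Total minor-loss coefficient ΣK = 1·0.54 + 1·1 + 4·0.72 = 4.42.
ΔP = [f·L/D + ΣK]·(ρV²/2) = [0.0465·1530/0.432 + 4.42]·(790·0.4698²/2) = [164.7 + 4.42]·87.18 = 1.474e+04 Pa.
ΔP = 1.474e+04 Pa = 14.7 kPa.

ΔP ≈ 14.7 kPa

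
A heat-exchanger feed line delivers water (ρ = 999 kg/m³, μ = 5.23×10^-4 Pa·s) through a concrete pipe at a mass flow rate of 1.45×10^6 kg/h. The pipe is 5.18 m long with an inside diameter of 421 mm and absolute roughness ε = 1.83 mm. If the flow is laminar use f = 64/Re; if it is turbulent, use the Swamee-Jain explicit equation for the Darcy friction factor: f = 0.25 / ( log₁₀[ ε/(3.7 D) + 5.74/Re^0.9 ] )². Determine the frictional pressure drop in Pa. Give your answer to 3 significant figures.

ṁ = 1.45×10^6 kg/h = 1.45×10^6/3600 = 402.8 kg/s.
A = πD²/4 = π(0.421)²/4 = 0.1392 m²; mean velocity V = ṁ/(ρA) = 402.8/(999 · 0.1392) = 2.896 m/s.
Reynolds number Re = ρVD/μ = 999 · 2.896 · 0.421 / 0.000523 = 2.329e+06.
Re > 4000 → turbulent. Relative roughness ε/D = 0.00183/0.421 = 0.00435. Swamee-Jain: f = 0.25/(log₁₀[0.00435/3.7 + 5.74/2.329e+06^0.9])² = 0.25/(log₁₀[0.00117 + 1.07e-05])² = 0.25/(-2.926)² = 0.0292.
Darcy-Weisbach: ΔP = f(L/D)(ρV²/2) = 0.0292·(5.18/0.421)·(999·2.896²/2) = 0.0292·12.3·4190 = 1505 Pa.

ΔP ≈ 1510 Pa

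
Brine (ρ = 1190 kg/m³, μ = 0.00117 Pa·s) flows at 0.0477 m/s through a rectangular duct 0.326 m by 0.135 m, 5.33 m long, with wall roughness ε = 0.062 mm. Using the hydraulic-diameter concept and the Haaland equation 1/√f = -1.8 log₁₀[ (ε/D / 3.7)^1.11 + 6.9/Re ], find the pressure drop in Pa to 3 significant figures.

Hydraulic diameter D_h = 4A/P = 4·(0.326·0.135)/(2·(0.326+0.135)) = 0.176/0.922 = 0.1909 m.
Re = ρVD_h/μ = 1190·0.0477·0.1909/0.00117 = 9263.
ε/D_h = 6.2e-05/0.1909 = 0.000325; Haaland gives 1/√f = -1.8 log₁₀[3.14e-05+0.000745] = 5.598, so f = 0.03191.
ΔP = f(L/D_h)(ρV²/2) = 0.03191·5.33/0.1909·1.354 = 1.206 Pa.

ΔP ≈ 1.21 Pa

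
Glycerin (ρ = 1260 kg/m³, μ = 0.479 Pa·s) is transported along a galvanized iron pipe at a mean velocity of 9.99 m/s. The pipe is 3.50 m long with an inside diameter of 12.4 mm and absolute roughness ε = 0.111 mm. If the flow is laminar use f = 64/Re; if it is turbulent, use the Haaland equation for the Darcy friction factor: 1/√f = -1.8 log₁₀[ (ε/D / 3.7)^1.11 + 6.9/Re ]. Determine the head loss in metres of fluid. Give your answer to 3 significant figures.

Reynolds number Re = ρVD/μ = 1260 · 9.99 · 0.0124 / 0.479 = 325.9.
Re < 2300 → laminar flow, so f = 64/Re = 64/325.9 = 0.1964 (the turbulent correlation is not needed).
Darcy-Weisbach: ΔP = f(L/D)(ρV²/2) = 0.1964·(3.5/0.0124)·(1260·9.99²/2) = 0.1964·282.3·6.287e+04 = 3.486e+06 Pa.
Head loss h_f = ΔP/(ρg) = 3.486e+06/(1260·9.81) = 282 m.

h_f ≈ 282 m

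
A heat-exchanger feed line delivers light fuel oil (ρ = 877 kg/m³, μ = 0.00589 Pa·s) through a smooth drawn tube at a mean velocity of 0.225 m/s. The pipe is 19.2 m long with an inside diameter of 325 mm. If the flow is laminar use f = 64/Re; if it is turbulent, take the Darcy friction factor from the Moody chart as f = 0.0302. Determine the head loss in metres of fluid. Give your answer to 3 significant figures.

h_f ≈ 0.00460 m

Reynolds number Re = ρVD/μ = 877 · 0.225 · 0.325 / 0.00589 = 1.089e+04.
Re > 4000 → turbulent; use the Moody-chart value f = 0.0302.
Darcy-Weisbach: ΔP = f(L/D)(ρV²/2) = 0.0302·(19.2/0.325)·(877·0.225²/2) = 0.0302·59.08·22.2 = 39.61 Pa.
Head loss h_f = ΔP/(ρg) = 39.61/(877·9.81) = 0.00460 m.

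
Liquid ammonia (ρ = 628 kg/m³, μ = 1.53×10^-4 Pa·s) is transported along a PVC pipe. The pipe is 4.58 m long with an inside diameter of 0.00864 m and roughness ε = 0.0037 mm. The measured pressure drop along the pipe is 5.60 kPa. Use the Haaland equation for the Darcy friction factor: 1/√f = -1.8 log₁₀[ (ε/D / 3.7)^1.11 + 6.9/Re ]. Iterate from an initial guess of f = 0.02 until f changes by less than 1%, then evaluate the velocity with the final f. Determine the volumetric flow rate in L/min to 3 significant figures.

Rearranging Darcy-Weisbach: V = √(2·ΔP·D/(f·L·ρ)). With ε/D = 3.7e-06/0.00864 = 0.000428, iterate starting from f = 0.02:
  f = 0.02 → V = √(2·5600·0.00864/(0.02·4.58·628)) = 1.297 m/s; Re = ρVD/μ = 4.6e+04; f → 0.02236
  f = 0.02236 → V = 1.227 m/s; Re = 4.35e+04; f → 0.02259
  f = 0.02259 → V = 1.22 m/s; Re = 4.328e+04; f → 0.02261
Converged (Δf/f < 1%). With the final f = 0.02261: V = √(2·5600·0.00864/(0.02261·4.58·628)) = 1.22 m/s.
Q = V·A = 1.22·(π/4·0.00864²) = 7.151e-05 m³/s = 4.29 L/min.

Q ≈ 4.29 L/min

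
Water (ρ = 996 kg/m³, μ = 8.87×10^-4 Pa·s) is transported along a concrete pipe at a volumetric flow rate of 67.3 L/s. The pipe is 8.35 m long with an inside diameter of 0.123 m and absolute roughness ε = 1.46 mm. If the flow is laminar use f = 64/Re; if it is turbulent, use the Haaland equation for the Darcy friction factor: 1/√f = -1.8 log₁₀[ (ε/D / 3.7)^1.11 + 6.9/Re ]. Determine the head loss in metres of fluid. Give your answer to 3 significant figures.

Q = 67.3 L/s = 67.3/1000 = 0.0673 m³/s.
Cross-sectional area A = πD²/4 = π(0.123)²/4 = 0.01188 m²; mean velocity V = Q/A = 0.0673/0.01188 = 5.664 m/s.
Reynolds number Re = ρVD/μ = 996 · 5.664 · 0.123 / 0.000887 = 7.823e+05.
Re > 4000 → turbulent. Relative roughness ε/D = 0.00146/0.123 = 0.0119. Haaland: 1/√f = -1.8 log₁₀[(0.0119/3.7)^1.11 + 6.9/7.823e+05] = -1.8 log₁₀[0.00171 + 8.82e-06] = 4.978, so f = 0.04035.
Darcy-Weisbach: ΔP = f(L/D)(ρV²/2) = 0.04035·(8.35/0.123)·(996·5.664²/2) = 0.04035·67.89·1.598e+04 = 4.376e+04 Pa.
Head loss h_f = ΔP/(ρg) = 4.376e+04/(996·9.81) = 4.48 m.

h_f ≈ 4.48 m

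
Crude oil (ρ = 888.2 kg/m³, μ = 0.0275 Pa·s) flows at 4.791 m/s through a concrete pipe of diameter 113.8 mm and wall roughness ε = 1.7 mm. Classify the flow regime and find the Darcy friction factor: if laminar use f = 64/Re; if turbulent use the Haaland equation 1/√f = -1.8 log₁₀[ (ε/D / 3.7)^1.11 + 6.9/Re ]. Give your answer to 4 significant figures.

Re = ρVD/μ = 888.2·4.791·0.1138/0.0275 = 1.761e+04.
Re > 4000 → turbulent. ε/D = 0.0017/0.1138 = 0.0149; Haaland: 1/√f = -1.8 log₁₀[0.0022 + 0.000392] = 4.655, so f = 0.04615.

f ≈ 0.04615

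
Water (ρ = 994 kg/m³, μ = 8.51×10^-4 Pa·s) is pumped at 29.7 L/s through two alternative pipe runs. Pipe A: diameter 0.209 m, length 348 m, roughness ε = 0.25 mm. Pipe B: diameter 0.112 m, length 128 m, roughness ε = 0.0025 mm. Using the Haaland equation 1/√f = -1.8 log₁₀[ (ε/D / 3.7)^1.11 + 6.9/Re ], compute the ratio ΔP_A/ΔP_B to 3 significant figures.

ΔP_A/ΔP_B ≈ 0.187

Pipe A: V = Q/A = 0.0297/0.03431 = 0.8657 m/s; Re = 2.113e+05; ε/D = 0.0012; Haaland → f = 0.02161; ΔP_A = f(L/D)(ρV²/2) = 1.34e+04 Pa.
Pipe B: V = Q/A = 0.0297/0.009852 = 3.015 m/s; Re = 3.944e+05; ε/D = 2.23e-05; Haaland → f = 0.01386; ΔP_B = f(L/D)(ρV²/2) = 7.155e+04 Pa.
ΔP_A/ΔP_B = 1.34e+04/7.155e+04 = 0.187.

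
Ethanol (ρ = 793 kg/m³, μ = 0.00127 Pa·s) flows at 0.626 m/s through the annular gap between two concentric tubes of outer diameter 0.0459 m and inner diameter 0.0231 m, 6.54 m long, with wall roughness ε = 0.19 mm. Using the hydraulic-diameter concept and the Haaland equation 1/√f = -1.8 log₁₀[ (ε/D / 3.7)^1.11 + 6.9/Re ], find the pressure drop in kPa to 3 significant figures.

ΔP ≈ 1.87 kPa

Hydraulic diameter D_h = 4A/P = D_o - D_i = 0.0459 - 0.0231 = 0.0228 m.
Re = ρVD_h/μ = 793·0.626·0.0228/0.00127 = 8912.
ε/D_h = 0.00019/0.0228 = 0.00833; Haaland gives 1/√f = -1.8 log₁₀[0.00115+0.000774] = 4.888, so f = 0.04186.
ΔP = f(L/D_h)(ρV²/2) = 0.04186·6.54/0.0228·155.4 = 1866 Pa.
ΔP = 1.87 kPa.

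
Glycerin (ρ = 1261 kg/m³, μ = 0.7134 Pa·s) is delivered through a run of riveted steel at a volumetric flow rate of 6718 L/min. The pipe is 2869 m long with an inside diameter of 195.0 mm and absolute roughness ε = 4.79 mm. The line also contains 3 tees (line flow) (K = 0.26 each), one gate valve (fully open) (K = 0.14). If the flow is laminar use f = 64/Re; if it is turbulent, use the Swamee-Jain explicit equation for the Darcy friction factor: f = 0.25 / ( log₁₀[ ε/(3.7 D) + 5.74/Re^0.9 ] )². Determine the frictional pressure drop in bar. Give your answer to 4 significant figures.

ΔP ≈ 64.66 bar

Q = 6718 L/min = 6718/60000 = 0.112 m³/s.
Cross-sectional area A = πD²/4 = π(0.195)²/4 = 0.02986 m²; mean velocity V = Q/A = 0.112/0.02986 = 3.749 m/s.
Reynolds number Re = ρVD/μ = 1261 · 3.749 · 0.195 / 0.713 = 1292.
Re < 2300 → laminar flow, so f = 64/Re = 64/1292 = 0.04953 (the turbulent correlation is not needed).
Total minor-loss coefficient ΣK = 3·0.26 + 1·0.14 = 0.92.
ΔP = [f·L/D + ΣK]·(ρV²/2) = [0.04953·2869/0.195 + 0.92]·(1261·3.749²/2) = [728.7 + 0.92]·8862 = 6.466e+06 Pa.
ΔP = 6.466e+06 Pa = 64.66 bar.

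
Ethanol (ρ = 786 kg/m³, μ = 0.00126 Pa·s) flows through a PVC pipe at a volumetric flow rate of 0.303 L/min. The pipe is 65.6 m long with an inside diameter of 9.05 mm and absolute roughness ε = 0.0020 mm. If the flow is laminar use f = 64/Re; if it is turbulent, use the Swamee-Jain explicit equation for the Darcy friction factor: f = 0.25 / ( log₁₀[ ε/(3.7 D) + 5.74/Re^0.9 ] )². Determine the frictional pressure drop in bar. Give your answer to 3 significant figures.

Q = 0.303 L/min = 0.303/60000 = 5.05e-06 m³/s.
Cross-sectional area A = πD²/4 = π(0.00905)²/4 = 6.433e-05 m²; mean velocity V = Q/A = 5.05e-06/6.433e-05 = 0.07851 m/s.
Reynolds number Re = ρVD/μ = 786 · 0.07851 · 0.00905 / 0.00126 = 443.2.
Re < 2300 → laminar flow, so f = 64/Re = 64/443.2 = 0.1444 (the turbulent correlation is not needed).
Darcy-Weisbach: ΔP = f(L/D)(ρV²/2) = 0.1444·(65.6/0.00905)·(786·0.07851²/2) = 0.1444·7249·2.422 = 2535 Pa.
ΔP = 2535 Pa = 0.0254 bar.

ΔP ≈ 0.0254 bar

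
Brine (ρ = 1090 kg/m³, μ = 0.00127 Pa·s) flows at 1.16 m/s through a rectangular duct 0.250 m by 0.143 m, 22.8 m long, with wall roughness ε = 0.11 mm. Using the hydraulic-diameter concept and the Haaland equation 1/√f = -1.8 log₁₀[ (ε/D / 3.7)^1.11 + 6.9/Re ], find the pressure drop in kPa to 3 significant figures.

Hydraulic diameter D_h = 4A/P = 4·(0.25·0.143)/(2·(0.25+0.143)) = 0.143/0.786 = 0.1819 m.
Re = ρVD_h/μ = 1090·1.16·0.1819/0.00127 = 1.811e+05.
ε/D_h = 0.00011/0.1819 = 0.000605; Haaland gives 1/√f = -1.8 log₁₀[6.26e-05+3.81e-05] = 7.194, so f = 0.01932.
ΔP = f(L/D_h)(ρV²/2) = 0.01932·22.8/0.1819·733.4 = 1776 Pa.
ΔP = 1.78 kPa.

ΔP ≈ 1.78 kPa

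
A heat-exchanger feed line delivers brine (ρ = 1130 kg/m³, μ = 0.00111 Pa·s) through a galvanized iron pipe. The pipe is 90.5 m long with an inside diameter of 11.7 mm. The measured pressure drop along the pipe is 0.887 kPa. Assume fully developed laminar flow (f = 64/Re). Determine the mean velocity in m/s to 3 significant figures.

V ≈ 0.0378 m/s

For laminar flow, f = 64/Re with Re = ρVD/μ, so Darcy-Weisbach reduces to ΔP = 32μLV/D². Solving for V: V = ΔP·D²/(32μL) = 887·(0.0117)²/(32·0.00111·90.5) = 0.03777 m/s.
Check: Re = ρVD/μ = 1130·0.03777·0.0117/0.00111 = 449.9 < 2300, so the laminar assumption holds.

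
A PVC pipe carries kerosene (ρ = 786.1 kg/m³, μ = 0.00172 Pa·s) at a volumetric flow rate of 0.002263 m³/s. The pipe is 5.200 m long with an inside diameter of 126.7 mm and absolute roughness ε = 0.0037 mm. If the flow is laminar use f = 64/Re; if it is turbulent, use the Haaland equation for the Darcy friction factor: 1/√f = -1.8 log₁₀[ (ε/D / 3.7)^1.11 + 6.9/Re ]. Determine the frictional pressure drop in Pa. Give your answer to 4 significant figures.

Cross-sectional area A = πD²/4 = π(0.1267)²/4 = 0.01261 m²; mean velocity V = Q/A = 0.002263/0.01261 = 0.1795 m/s.
Reynolds number Re = ρVD/μ = 786.1 · 0.1795 · 0.1267 / 0.00172 = 1.039e+04.
Re > 4000 → turbulent. Relative roughness ε/D = 3.7e-06/0.1267 = 2.92e-05. Haaland: 1/√f = -1.8 log₁₀[(2.92e-05/3.7)^1.11 + 6.9/1.039e+04] = -1.8 log₁₀[2.17e-06 + 0.000664] = 5.718, so f = 0.03059.
Darcy-Weisbach: ΔP = f(L/D)(ρV²/2) = 0.03059·(5.2/0.1267)·(786.1·0.1795²/2) = 0.03059·41.04·12.66 = 15.9 Pa.

ΔP ≈ 15.90 Pa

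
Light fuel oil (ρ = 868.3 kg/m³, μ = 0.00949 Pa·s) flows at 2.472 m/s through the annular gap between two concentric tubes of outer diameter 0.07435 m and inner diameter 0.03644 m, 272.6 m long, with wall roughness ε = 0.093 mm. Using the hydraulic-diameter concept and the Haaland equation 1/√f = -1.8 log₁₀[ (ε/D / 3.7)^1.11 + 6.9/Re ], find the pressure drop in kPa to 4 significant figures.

Hydraulic diameter D_h = 4A/P = D_o - D_i = 0.07435 - 0.03644 = 0.03791 m.
Re = ρVD_h/μ = 868.3·2.472·0.03791/0.00949 = 8574.
ε/D_h = 9.3e-05/0.03791 = 0.00245; Haaland gives 1/√f = -1.8 log₁₀[0.000296+0.000805] = 5.325, so f = 0.03527.
ΔP = f(L/D_h)(ρV²/2) = 0.03527·272.6/0.03791·2653 = 6.729e+05 Pa.
ΔP = 672.9 kPa.

ΔP ≈ 672.9 kPa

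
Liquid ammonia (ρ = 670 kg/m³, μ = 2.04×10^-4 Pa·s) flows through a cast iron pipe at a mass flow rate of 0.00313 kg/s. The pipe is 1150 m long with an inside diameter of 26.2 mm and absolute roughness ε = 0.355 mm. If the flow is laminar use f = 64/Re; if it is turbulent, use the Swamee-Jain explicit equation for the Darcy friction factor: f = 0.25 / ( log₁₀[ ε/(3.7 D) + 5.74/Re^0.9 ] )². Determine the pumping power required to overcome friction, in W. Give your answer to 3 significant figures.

P ≈ 4.43×10^-4 W

A = πD²/4 = π(0.0262)²/4 = 0.0005391 m²; mean velocity V = ṁ/(ρA) = 0.00313/(670 · 0.0005391) = 0.008665 m/s.
Reynolds number Re = ρVD/μ = 670 · 0.008665 · 0.0262 / 0.000204 = 745.6.
Re < 2300 → laminar flow, so f = 64/Re = 64/745.6 = 0.08583 (the turbulent correlation is not needed).
Darcy-Weisbach: ΔP = f(L/D)(ρV²/2) = 0.08583·(1150/0.0262)·(670·0.008665²/2) = 0.08583·4.389e+04·0.02515 = 94.77 Pa.
Q = ṁ/ρ = 0.00313/670 = 4.672e-06 m³/s.
Pumping power P = QΔP = 4.672e-06·94.77 = 4.427×10^-4 W = 4.43×10^-4 W.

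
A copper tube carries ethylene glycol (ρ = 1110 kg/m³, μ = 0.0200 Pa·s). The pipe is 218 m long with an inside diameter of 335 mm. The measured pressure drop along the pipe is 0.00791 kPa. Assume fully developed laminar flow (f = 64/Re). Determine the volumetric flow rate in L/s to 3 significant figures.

For laminar flow, f = 64/Re with Re = ρVD/μ, so Darcy-Weisbach reduces to ΔP = 32μLV/D². Solving for V: V = ΔP·D²/(32μL) = 7.91·(0.335)²/(32·0.02·218) = 0.006363 m/s.
Check: Re = ρVD/μ = 1110·0.006363·0.335/0.02 = 118.3 < 2300, so the laminar assumption holds.
Q = V·A = 0.006363·(π/4·0.335²) = 0.0005608 m³/s = 0.561 L/s.

Q ≈ 0.561 L/s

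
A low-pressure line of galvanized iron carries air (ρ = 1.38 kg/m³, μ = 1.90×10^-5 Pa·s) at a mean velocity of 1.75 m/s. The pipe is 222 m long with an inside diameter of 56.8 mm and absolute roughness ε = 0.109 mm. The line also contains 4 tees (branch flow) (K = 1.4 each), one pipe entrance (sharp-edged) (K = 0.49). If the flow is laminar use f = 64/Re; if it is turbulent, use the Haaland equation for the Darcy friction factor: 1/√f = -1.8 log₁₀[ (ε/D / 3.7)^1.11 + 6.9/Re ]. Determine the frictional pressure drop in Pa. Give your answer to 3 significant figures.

Reynolds number Re = ρVD/μ = 1.38 · 1.75 · 0.0568 / 1.9e-05 = 7220.
Re > 4000 → turbulent. Relative roughness ε/D = 0.000109/0.0568 = 0.00192. Haaland: 1/√f = -1.8 log₁₀[(0.00192/3.7)^1.11 + 6.9/7220] = -1.8 log₁₀[0.000226 + 0.000956] = 5.27, so f = 0.03601.
Total minor-loss coefficient ΣK = 4·1.4 + 1·0.49 = 6.09.
ΔP = [f·L/D + ΣK]·(ρV²/2) = [0.03601·222/0.0568 + 6.09]·(1.38·1.75²/2) = [140.7 + 6.09]·2.113 = 310.3 Pa.

ΔP ≈ 310 Pa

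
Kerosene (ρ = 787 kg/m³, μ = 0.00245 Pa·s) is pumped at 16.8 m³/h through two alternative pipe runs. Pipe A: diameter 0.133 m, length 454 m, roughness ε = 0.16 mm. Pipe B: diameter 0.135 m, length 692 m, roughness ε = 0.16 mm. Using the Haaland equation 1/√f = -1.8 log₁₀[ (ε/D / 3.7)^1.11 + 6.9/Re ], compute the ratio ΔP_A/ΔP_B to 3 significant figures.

Pipe A: V = Q/A = 0.004667/0.01389 = 0.3359 m/s; Re = 1.435e+04; ε/D = 0.0012; Haaland → f = 0.02994; ΔP_A = f(L/D)(ρV²/2) = 4537 Pa.
Pipe B: V = Q/A = 0.004667/0.01431 = 0.326 m/s; Re = 1.414e+04; ε/D = 0.00119; Haaland → f = 0.03; ΔP_B = f(L/D)(ρV²/2) = 6432 Pa.
ΔP_A/ΔP_B = 4537/6432 = 0.705.

ΔP_A/ΔP_B ≈ 0.705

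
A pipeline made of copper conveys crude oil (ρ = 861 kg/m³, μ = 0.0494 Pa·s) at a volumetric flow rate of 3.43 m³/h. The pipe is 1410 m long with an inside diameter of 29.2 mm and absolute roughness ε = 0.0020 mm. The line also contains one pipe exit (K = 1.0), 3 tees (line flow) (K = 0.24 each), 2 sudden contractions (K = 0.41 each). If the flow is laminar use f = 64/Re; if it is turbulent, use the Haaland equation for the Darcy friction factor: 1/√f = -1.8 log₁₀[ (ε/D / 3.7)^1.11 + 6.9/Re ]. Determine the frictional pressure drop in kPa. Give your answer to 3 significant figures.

Q = 3.43 m³/h = 3.43/3600 = 0.0009528 m³/s.
Cross-sectional area A = πD²/4 = π(0.0292)²/4 = 0.0006697 m²; mean velocity V = Q/A = 0.0009528/0.0006697 = 1.423 m/s.
Reynolds number Re = ρVD/μ = 861 · 1.423 · 0.0292 / 0.0494 = 724.1.
Re < 2300 → laminar flow, so f = 64/Re = 64/724.1 = 0.08839 (the turbulent correlation is not needed).
Total minor-loss coefficient ΣK = 1·1 + 3·0.24 + 2·0.41 = 2.54.
ΔP = [f·L/D + ΣK]·(ρV²/2) = [0.08839·1410/0.0292 + 2.54]·(861·1.423²/2) = [4268 + 2.54]·871.5 = 3.722e+06 Pa.
ΔP = 3.722e+06 Pa = 3720 kPa.

ΔP ≈ 3720 kPa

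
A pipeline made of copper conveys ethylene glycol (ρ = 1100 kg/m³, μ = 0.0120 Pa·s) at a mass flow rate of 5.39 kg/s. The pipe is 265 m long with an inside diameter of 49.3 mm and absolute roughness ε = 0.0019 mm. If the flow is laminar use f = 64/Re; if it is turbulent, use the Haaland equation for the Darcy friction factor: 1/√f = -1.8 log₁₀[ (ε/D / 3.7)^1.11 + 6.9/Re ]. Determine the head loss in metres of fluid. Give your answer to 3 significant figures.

h_f ≈ 53.6 m

A = πD²/4 = π(0.0493)²/4 = 0.001909 m²; mean velocity V = ṁ/(ρA) = 5.39/(1100 · 0.001909) = 2.567 m/s.
Reynolds number Re = ρVD/μ = 1100 · 2.567 · 0.0493 / 0.012 = 1.16e+04.
Re > 4000 → turbulent. Relative roughness ε/D = 1.9e-06/0.0493 = 3.85e-05. Haaland: 1/√f = -1.8 log₁₀[(3.85e-05/3.7)^1.11 + 6.9/1.16e+04] = -1.8 log₁₀[2.95e-06 + 0.000595] = 5.802, so f = 0.0297.
Darcy-Weisbach: ΔP = f(L/D)(ρV²/2) = 0.0297·(265/0.0493)·(1100·2.567²/2) = 0.0297·5375·3624 = 5.786e+05 Pa.
Head loss h_f = ΔP/(ρg) = 5.786e+05/(1100·9.81) = 53.6 m.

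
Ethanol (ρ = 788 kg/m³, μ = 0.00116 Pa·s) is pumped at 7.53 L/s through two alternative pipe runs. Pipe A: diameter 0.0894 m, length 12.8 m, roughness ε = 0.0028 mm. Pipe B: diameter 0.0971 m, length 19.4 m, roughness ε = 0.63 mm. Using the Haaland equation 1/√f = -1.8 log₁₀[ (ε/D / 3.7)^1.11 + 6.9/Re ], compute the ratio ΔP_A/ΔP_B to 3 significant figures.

Pipe A: V = Q/A = 0.00753/0.006277 = 1.2 m/s; Re = 7.285e+04; ε/D = 3.13e-05; Haaland → f = 0.01917; ΔP_A = f(L/D)(ρV²/2) = 1556 Pa.
Pipe B: V = Q/A = 0.00753/0.007405 = 1.017 m/s; Re = 6.707e+04; ε/D = 0.00649; Haaland → f = 0.03405; ΔP_B = f(L/D)(ρV²/2) = 2771 Pa.
ΔP_A/ΔP_B = 1556/2771 = 0.561.

ΔP_A/ΔP_B ≈ 0.561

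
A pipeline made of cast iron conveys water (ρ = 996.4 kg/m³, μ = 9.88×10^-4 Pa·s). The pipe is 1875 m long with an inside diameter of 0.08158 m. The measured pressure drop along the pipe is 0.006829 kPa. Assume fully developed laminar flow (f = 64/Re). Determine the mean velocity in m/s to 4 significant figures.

V ≈ 7.667×10^-4 m/s

For laminar flow, f = 64/Re with Re = ρVD/μ, so Darcy-Weisbach reduces to ΔP = 32μLV/D². Solving for V: V = ΔP·D²/(32μL) = 6.829·(0.08158)²/(32·0.000988·1875) = 0.0007667 m/s.
Check: Re = ρVD/μ = 996.4·0.0007667·0.08158/0.000988 = 63.08 < 2300, so the laminar assumption holds.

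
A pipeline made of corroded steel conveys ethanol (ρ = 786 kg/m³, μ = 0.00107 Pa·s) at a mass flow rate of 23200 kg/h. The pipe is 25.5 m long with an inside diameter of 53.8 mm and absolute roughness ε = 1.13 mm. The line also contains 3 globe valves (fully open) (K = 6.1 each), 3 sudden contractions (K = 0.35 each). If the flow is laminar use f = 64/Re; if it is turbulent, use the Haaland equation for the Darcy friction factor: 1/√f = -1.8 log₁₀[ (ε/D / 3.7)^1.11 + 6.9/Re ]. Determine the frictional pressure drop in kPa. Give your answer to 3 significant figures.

ΔP ≈ 220 kPa

ṁ = 23200 kg/h = 23200/3600 = 6.444 kg/s.
A = πD²/4 = π(0.0538)²/4 = 0.002273 m²; mean velocity V = ṁ/(ρA) = 6.444/(786 · 0.002273) = 3.607 m/s.
Reynolds number Re = ρVD/μ = 786 · 3.607 · 0.0538 / 0.00107 = 1.425e+05.
Re > 4000 → turbulent. Relative roughness ε/D = 0.00113/0.0538 = 0.021. Haaland: 1/√f = -1.8 log₁₀[(0.021/3.7)^1.11 + 6.9/1.425e+05] = -1.8 log₁₀[0.00321 + 4.84e-05] = 4.476, so f = 0.04992.
Total minor-loss coefficient ΣK = 3·6.1 + 3·0.35 = 19.3.
ΔP = [f·L/D + ΣK]·(ρV²/2) = [0.04992·25.5/0.0538 + 19.3]·(786·3.607²/2) = [23.66 + 19.3]·5112 = 2.199e+05 Pa.
ΔP = 2.199e+05 Pa = 220 kPa.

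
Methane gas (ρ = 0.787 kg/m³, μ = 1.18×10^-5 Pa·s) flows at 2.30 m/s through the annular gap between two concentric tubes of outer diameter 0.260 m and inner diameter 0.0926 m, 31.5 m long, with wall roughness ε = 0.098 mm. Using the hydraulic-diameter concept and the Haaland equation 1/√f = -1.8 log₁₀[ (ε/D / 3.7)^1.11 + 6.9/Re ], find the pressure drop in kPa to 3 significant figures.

ΔP ≈ 0.00997 kPa

Hydraulic diameter D_h = 4A/P = D_o - D_i = 0.26 - 0.0926 = 0.1674 m.
Re = ρVD_h/μ = 0.787·2.3·0.1674/1.18e-05 = 2.568e+04.
ε/D_h = 9.8e-05/0.1674 = 0.000585; Haaland gives 1/√f = -1.8 log₁₀[6.04e-05+0.000269] = 6.269, so f = 0.02545.
ΔP = f(L/D_h)(ρV²/2) = 0.02545·31.5/0.1674·2.082 = 9.968 Pa.
ΔP = 0.00997 kPa.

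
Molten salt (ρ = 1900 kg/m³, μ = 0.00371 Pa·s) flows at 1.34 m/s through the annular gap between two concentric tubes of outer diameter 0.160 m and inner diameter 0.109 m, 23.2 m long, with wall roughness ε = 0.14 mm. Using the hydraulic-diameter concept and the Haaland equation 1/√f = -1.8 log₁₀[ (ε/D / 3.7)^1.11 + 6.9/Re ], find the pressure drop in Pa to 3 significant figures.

Hydraulic diameter D_h = 4A/P = D_o - D_i = 0.16 - 0.109 = 0.051 m.
Re = ρVD_h/μ = 1900·1.34·0.051/0.00371 = 3.5e+04.
ε/D_h = 0.00014/0.051 = 0.00275; Haaland gives 1/√f = -1.8 log₁₀[0.000336+0.000197] = 5.892, so f = 0.02881.
ΔP = f(L/D_h)(ρV²/2) = 0.02881·23.2/0.051·1706 = 2.235e+04 Pa.

ΔP ≈ 22400 Pa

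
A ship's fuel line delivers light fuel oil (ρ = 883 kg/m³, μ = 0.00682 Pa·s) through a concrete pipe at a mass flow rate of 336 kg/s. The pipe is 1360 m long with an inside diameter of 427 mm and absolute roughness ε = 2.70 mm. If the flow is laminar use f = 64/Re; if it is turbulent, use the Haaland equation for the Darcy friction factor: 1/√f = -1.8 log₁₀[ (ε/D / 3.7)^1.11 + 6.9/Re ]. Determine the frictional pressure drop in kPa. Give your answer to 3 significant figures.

ΔP ≈ 330 kPa

A = πD²/4 = π(0.427)²/4 = 0.1432 m²; mean velocity V = ṁ/(ρA) = 336/(883 · 0.1432) = 2.657 m/s.
Reynolds number Re = ρVD/μ = 883 · 2.657 · 0.427 / 0.00682 = 1.469e+05.
Re > 4000 → turbulent. Relative roughness ε/D = 0.0027/0.427 = 0.00632. Haaland: 1/√f = -1.8 log₁₀[(0.00632/3.7)^1.11 + 6.9/1.469e+05] = -1.8 log₁₀[0.000848 + 4.7e-05] = 5.487, so f = 0.03322.
Darcy-Weisbach: ΔP = f(L/D)(ρV²/2) = 0.03322·(1360/0.427)·(883·2.657²/2) = 0.03322·3185·3117 = 3.298e+05 Pa.
ΔP = 3.298e+05 Pa = 330 kPa.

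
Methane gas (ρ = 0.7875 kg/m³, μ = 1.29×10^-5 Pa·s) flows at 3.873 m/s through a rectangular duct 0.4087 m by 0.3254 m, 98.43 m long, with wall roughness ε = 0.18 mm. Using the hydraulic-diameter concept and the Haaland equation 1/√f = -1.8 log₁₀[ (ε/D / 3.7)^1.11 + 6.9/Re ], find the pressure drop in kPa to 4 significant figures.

ΔP ≈ 0.03284 kPa

Hydraulic diameter D_h = 4A/P = 4·(0.4087·0.3254)/(2·(0.4087+0.3254)) = 0.532/1.468 = 0.3623 m.
Re = ρVD_h/μ = 0.7875·3.873·0.3623/1.29e-05 = 8.567e+04.
ε/D_h = 0.00018/0.3623 = 0.000497; Haaland gives 1/√f = -1.8 log₁₀[5.04e-05+8.05e-05] = 6.989, so f = 0.02047.
ΔP = f(L/D_h)(ρV²/2) = 0.02047·98.43/0.3623·5.906 = 32.84 Pa.
ΔP = 0.03284 kPa.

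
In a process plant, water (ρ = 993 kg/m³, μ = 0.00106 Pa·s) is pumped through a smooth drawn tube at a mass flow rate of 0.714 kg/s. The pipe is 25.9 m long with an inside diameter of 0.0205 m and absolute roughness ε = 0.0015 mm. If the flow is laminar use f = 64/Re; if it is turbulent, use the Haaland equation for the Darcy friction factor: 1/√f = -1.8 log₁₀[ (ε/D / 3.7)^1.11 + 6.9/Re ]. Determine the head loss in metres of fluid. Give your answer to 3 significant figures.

A = πD²/4 = π(0.0205)²/4 = 0.0003301 m²; mean velocity V = ṁ/(ρA) = 0.714/(993 · 0.0003301) = 2.178 m/s.
Reynolds number Re = ρVD/μ = 993 · 2.178 · 0.0205 / 0.00106 = 4.184e+04.
Re > 4000 → turbulent. Relative roughness ε/D = 1.5e-06/0.0205 = 7.32e-05. Haaland: 1/√f = -1.8 log₁₀[(7.32e-05/3.7)^1.11 + 6.9/4.184e+04] = -1.8 log₁₀[6.01e-06 + 0.000165] = 6.781, so f = 0.02175.
Darcy-Weisbach: ΔP = f(L/D)(ρV²/2) = 0.02175·(25.9/0.0205)·(993·2.178²/2) = 0.02175·1263·2356 = 6.474e+04 Pa.
Head loss h_f = ΔP/(ρg) = 6.474e+04/(993·9.81) = 6.65 m.

h_f ≈ 6.65 m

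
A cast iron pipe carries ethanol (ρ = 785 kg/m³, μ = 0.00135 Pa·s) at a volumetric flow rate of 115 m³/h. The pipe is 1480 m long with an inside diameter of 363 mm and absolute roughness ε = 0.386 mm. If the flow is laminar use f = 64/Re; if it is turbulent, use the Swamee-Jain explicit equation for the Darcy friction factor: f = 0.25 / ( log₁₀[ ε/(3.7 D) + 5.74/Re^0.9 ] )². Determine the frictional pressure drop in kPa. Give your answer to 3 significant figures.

Q = 115 m³/h = 115/3600 = 0.03194 m³/s.
Cross-sectional area A = πD²/4 = π(0.363)²/4 = 0.1035 m²; mean velocity V = Q/A = 0.03194/0.1035 = 0.3087 m/s.
Reynolds number Re = ρVD/μ = 785 · 0.3087 · 0.363 / 0.00135 = 6.515e+04.
Re > 4000 → turbulent. Relative roughness ε/D = 0.000386/0.363 = 0.00106. Swamee-Jain: f = 0.25/(log₁₀[0.00106/3.7 + 5.74/6.515e+04^0.9])² = 0.25/(log₁₀[0.000287 + 0.000267])² = 0.25/(-3.256)² = 0.02358.
Darcy-Weisbach: ΔP = f(L/D)(ρV²/2) = 0.02358·(1480/0.363)·(785·0.3087²/2) = 0.02358·4077·37.4 = 3595 Pa.
ΔP = 3595 Pa = 3.59 kPa.

ΔP ≈ 3.59 kPa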